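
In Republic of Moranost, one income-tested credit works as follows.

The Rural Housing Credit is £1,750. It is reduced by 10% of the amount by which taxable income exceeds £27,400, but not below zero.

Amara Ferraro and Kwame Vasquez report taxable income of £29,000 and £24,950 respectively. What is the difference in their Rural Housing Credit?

Amara (£29,000): Rural Housing Credit: 10% of the £1,600 excess over £27,400 is £160; credit = £1,750 − £160 = £1,590.
Kwame (£24,950): Rural Housing Credit: £24,950 is at or below the £27,400 threshold, so the full £1,750 applies.
Difference: |£1,590 − £1,750| = £160.

£160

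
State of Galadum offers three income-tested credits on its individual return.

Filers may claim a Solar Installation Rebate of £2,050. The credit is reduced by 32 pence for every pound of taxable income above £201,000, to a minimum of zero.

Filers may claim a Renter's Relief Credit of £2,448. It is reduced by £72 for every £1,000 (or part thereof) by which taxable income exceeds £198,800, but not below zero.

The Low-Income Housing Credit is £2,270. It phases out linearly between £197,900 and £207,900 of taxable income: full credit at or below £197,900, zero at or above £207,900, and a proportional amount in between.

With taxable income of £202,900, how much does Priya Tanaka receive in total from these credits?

£4,665

Solar Installation Rebate: 32% of the £1,900 excess over £201,000 is £608; credit = £2,050 − £608 = £1,442.
Renter's Relief Credit: income exceeds £198,800 by £4,100, which is 5 full-or-partial £1,000 increments; reduction = 5 × £72 = £360, leaving £2,088.
Low-Income Housing Credit: £202,900 is £5,000 into a £10,000 phase-out range, leaving 5,000/10,000 of the credit: £2,270 × 5,000/10,000 = £1,135.
Total: £1,442 + £2,088 + £1,135 = £4,665.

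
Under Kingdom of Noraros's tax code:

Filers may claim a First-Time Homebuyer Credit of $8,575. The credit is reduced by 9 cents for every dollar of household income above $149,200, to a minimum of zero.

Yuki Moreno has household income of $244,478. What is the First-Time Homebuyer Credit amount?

First-Time Homebuyer Credit: 9% of the $95,278 excess over $149,200 is $8,575.02 ≥ base, so the credit is $0.

$0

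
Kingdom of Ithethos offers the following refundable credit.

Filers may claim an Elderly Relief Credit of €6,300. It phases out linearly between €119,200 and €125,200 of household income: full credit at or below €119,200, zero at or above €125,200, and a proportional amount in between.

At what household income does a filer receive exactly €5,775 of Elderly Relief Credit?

€5,775 is 5,775/6,300 of the full €6,300, so 525/6,300 of the €6,000 range has been used: income = €119,200 + €6,000 × 525/6,300 = €119,700.

€119,700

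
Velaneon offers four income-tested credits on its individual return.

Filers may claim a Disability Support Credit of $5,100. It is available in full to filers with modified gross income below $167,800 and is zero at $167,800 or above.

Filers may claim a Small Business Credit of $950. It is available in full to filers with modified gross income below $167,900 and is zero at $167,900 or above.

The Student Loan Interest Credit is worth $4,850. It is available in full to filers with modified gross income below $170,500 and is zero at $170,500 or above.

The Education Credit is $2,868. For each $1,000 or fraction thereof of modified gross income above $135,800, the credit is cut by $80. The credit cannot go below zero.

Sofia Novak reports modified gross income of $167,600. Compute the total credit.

Disability Support Credit: $167,600 is below the $167,800 cutoff, so the full $5,100 applies.
Small Business Credit: $167,600 is below the $167,900 cutoff, so the full $950 applies.
Student Loan Interest Credit: $167,600 is below the $170,500 cutoff, so the full $4,850 applies.
Education Credit: income exceeds $135,800 by $31,800, which is 32 full-or-partial $1,000 increments; reduction = 32 × $80 = $2,560, leaving $308.
Total: $5,100 + $950 + $4,850 + $308 = $11,208.

$11,208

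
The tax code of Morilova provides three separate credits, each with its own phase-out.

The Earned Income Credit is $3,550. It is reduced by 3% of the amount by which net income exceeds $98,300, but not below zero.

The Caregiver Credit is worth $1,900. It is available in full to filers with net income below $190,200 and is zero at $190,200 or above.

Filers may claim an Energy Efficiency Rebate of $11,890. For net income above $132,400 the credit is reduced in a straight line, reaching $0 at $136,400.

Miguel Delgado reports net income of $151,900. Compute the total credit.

Earned Income Credit: 3% of the $53,600 excess over $98,300 is $1,608; credit = $3,550 − $1,608 = $1,942.
Caregiver Credit: $151,900 is below the $190,200 cutoff, so the full $1,900 applies.
Energy Efficiency Rebate: $151,900 is at or above $136,400, so the credit is $0.
Total: $1,942 + $1,900 + $0 = $3,842.

$3,842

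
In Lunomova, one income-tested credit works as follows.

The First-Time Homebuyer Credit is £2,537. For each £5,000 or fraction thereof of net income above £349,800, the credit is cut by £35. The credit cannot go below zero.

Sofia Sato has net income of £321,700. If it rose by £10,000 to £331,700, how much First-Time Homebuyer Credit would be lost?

At £321,700 — £321,700 is at or below the £349,800 threshold, so the full £2,537 applies.
At £331,700 — £331,700 is at or below the £349,800 threshold, so the full £2,537 applies.
Lost: £2,537 − £2,537 = £0.

£0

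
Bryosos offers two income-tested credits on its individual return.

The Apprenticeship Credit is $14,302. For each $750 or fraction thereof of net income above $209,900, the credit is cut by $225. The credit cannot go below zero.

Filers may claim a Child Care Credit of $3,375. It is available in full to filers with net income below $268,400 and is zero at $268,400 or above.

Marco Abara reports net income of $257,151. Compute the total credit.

Apprenticeship Credit: income exceeds $209,900 by $47,251 → 64 increments × $225 = $14,400 ≥ base, so the credit is $0.
Child Care Credit: $257,151 is below the $268,400 cutoff, so the full $3,375 applies.
Total: $0 + $3,375 = $3,375.

$3,375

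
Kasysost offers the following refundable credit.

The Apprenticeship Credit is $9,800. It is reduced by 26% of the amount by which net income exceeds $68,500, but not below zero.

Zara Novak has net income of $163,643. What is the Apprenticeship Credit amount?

Apprenticeship Credit: 26% of the $95,143 excess over $68,500 is $24,737.18 ≥ base, so the credit is $0.

$0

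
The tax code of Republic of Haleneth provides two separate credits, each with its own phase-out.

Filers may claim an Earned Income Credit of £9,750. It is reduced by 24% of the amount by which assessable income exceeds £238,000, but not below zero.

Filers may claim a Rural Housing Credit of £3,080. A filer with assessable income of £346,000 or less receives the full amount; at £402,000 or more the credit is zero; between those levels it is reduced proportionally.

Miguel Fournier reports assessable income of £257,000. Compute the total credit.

Earned Income Credit: 24% of the £19,000 excess over £238,000 is £4,560; credit = £9,750 − £4,560 = £5,190.
Rural Housing Credit: £257,000 is at or below the £346,000 threshold, so the full £3,080 applies.
Total: £5,190 + £3,080 = £8,270.

£8,270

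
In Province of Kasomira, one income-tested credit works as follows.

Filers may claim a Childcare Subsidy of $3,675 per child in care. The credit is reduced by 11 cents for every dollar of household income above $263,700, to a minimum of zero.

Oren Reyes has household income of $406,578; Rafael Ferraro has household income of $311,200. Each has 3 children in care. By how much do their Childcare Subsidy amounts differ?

Oren ($406,578): Childcare Subsidy: base = 3 × $3,675 = $11,025. 11% of the $142,878 excess over $263,700 is $15,716.58 ≥ base, so the credit is $0.
Rafael ($311,200): Childcare Subsidy: base = 3 × $3,675 = $11,025. 11% of the $47,500 excess over $263,700 is $5,225; credit = $11,025 − $5,225 = $5,800.
Difference: |$0 − $5,800| = $5,800.

$5,800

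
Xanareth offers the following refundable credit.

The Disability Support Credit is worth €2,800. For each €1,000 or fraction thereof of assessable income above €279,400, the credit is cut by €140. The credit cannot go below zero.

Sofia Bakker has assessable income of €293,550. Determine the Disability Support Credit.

Disability Support Credit: income exceeds €279,400 by €14,150, which is 15 full-or-partial €1,000 increments; reduction = 15 × €140 = €2,100, leaving €700.

€700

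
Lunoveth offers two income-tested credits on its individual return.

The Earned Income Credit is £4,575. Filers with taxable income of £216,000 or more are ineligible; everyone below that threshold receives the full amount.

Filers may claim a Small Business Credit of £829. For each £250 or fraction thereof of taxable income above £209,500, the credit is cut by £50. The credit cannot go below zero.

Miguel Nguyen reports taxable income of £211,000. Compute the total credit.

£5,104

Earned Income Credit: £211,000 is below the £216,000 cutoff, so the full £4,575 applies.
Small Business Credit: income exceeds £209,500 by £1,500, which is 6 full-or-partial £250 increments; reduction = 6 × £50 = £300, leaving £529.
Total: £4,575 + £529 = £5,104.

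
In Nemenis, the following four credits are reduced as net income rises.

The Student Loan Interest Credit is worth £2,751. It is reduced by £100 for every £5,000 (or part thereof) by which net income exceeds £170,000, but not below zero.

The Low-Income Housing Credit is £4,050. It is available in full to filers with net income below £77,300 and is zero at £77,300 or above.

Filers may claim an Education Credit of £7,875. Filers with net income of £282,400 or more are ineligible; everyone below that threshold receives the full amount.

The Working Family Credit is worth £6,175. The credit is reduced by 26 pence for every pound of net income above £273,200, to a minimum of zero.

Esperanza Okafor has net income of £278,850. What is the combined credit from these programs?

Student Loan Interest Credit: income exceeds £170,000 by £108,850, which is 22 full-or-partial £5,000 increments; reduction = 22 × £100 = £2,200, leaving £551.
Low-Income Housing Credit: £278,850 meets or exceeds the £77,300 cutoff, so the credit is £0.
Education Credit: £278,850 is below the £282,400 cutoff, so the full £7,875 applies.
Working Family Credit: 26% of the £5,650 excess over £273,200 is £1,469; credit = £6,175 − £1,469 = £4,706.
Total: £551 + £0 + £7,875 + £4,706 = £13,132.

£13,132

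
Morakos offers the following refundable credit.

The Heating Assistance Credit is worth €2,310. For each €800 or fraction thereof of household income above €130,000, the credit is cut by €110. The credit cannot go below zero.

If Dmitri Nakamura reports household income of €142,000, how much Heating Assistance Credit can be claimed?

€660

Heating Assistance Credit: income exceeds €130,000 by €12,000, which is 15 full-or-partial €800 increments; reduction = 15 × €110 = €1,650, leaving €660.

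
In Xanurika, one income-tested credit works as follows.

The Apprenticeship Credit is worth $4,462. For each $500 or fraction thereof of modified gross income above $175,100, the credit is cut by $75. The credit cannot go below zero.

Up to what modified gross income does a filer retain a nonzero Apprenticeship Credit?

After 59 increments the reduction is 59 × $75 = $4,425, leaving $37; one more increment wipes it out. Increment 59 ends at excess 59 × $500 = $29,500, so the highest qualifying income is $175,100 + $29,500 = $204,600.

$204,600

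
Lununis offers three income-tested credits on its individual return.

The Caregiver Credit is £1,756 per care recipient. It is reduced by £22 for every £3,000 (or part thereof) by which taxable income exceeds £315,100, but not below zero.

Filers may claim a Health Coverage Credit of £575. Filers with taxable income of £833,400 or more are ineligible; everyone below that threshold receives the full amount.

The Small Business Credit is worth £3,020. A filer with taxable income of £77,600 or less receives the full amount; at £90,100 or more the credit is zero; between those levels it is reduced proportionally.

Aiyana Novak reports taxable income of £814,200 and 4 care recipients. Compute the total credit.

Caregiver Credit: base = 4 × £1,756 = £7,024. income exceeds £315,100 by £499,100, which is 167 full-or-partial £3,000 increments; reduction = 167 × £22 = £3,674, leaving £3,350.
Health Coverage Credit: £814,200 is below the £833,400 cutoff, so the full £575 applies.
Small Business Credit: £814,200 is at or above £90,100, so the credit is £0.
Total: £3,350 + £575 + £0 = £3,925.

£3,925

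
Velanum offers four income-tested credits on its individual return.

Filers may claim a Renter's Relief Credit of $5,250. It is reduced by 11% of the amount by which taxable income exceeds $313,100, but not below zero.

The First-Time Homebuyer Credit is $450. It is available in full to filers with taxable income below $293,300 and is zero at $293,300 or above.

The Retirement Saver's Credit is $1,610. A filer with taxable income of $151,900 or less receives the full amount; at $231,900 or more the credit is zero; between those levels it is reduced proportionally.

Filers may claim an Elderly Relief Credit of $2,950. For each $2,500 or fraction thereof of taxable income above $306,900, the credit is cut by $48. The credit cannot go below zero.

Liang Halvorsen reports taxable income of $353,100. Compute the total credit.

Renter's Relief Credit: 11% of the $40,000 excess over $313,100 is $4,400; credit = $5,250 − $4,400 = $850.
First-Time Homebuyer Credit: $353,100 meets or exceeds the $293,300 cutoff, so the credit is $0.
Retirement Saver's Credit: $353,100 is at or above $231,900, so the credit is $0.
Elderly Relief Credit: income exceeds $306,900 by $46,200, which is 19 full-or-partial $2,500 increments; reduction = 19 × $48 = $912, leaving $2,038.
Total: $850 + $0 + $0 + $2,038 = $2,888.

$2,888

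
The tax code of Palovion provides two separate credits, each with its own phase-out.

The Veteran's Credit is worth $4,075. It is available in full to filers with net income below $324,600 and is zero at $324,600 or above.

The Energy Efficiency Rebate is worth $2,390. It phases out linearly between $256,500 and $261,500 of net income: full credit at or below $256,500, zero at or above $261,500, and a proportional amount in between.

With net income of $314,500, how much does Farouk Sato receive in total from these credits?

$4,075

Veteran's Credit: $314,500 is below the $324,600 cutoff, so the full $4,075 applies.
Energy Efficiency Rebate: $314,500 is at or above $261,500, so the credit is $0.
Total: $4,075 + $0 = $4,075.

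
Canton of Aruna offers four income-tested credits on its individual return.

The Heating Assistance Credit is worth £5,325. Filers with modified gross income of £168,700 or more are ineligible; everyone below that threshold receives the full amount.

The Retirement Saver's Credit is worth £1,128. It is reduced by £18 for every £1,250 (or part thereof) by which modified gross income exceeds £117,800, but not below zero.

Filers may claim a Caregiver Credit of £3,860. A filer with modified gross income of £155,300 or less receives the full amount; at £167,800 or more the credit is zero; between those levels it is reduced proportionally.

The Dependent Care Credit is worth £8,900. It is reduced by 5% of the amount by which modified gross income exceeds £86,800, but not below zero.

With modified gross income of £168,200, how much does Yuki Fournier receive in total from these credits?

£10,545

Heating Assistance Credit: £168,200 is below the £168,700 cutoff, so the full £5,325 applies.
Retirement Saver's Credit: income exceeds £117,800 by £50,400, which is 41 full-or-partial £1,250 increments; reduction = 41 × £18 = £738, leaving £390.
Caregiver Credit: £168,200 is at or above £167,800, so the credit is £0.
Dependent Care Credit: 5% of the £81,400 excess over £86,800 is £4,070; credit = £8,900 − £4,070 = £4,830.
Total: £5,325 + £390 + £0 + £4,830 = £10,545.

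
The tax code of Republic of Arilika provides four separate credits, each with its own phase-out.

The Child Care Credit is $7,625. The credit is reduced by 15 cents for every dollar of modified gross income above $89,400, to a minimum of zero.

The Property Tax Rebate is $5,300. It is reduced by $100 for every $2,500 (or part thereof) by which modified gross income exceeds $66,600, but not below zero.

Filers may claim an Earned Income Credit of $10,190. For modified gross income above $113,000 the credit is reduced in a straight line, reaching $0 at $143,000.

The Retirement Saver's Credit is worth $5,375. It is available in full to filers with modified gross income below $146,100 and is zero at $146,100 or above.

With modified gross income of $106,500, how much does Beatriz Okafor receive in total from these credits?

Child Care Credit: 15% of the $17,100 excess over $89,400 is $2,565; credit = $7,625 − $2,565 = $5,060.
Property Tax Rebate: income exceeds $66,600 by $39,900, which is 16 full-or-partial $2,500 increments; reduction = 16 × $100 = $1,600, leaving $3,700.
Earned Income Credit: $106,500 is at or below the $113,000 threshold, so the full $10,190 applies.
Retirement Saver's Credit: $106,500 is below the $146,100 cutoff, so the full $5,375 applies.
Total: $5,060 + $3,700 + $10,190 + $5,375 = $24,325.

$24,325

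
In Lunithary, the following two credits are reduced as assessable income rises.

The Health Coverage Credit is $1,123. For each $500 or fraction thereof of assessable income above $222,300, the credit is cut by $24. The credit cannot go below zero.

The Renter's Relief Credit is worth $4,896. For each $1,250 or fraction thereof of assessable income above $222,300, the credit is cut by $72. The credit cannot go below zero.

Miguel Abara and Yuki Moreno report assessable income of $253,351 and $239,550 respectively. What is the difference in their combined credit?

$1,075

Miguel ($253,351): Health Coverage Credit: income exceeds $222,300 by $31,051 → 63 increments × $24 = $1,512 ≥ base, so the credit is $0. Renter's Relief Credit: income exceeds $222,300 by $31,051, which is 25 full-or-partial $1,250 increments; reduction = 25 × $72 = $1,800, leaving $3,096. total $0 + $3,096 = $3,096
Yuki ($239,550): Health Coverage Credit: income exceeds $222,300 by $17,250, which is 35 full-or-partial $500 increments; reduction = 35 × $24 = $840, leaving $283. Renter's Relief Credit: income exceeds $222,300 by $17,250, which is 14 full-or-partial $1,250 increments; reduction = 14 × $72 = $1,008, leaving $3,888. total $283 + $3,888 = $4,171
Difference: |$3,096 − $4,171| = $1,075.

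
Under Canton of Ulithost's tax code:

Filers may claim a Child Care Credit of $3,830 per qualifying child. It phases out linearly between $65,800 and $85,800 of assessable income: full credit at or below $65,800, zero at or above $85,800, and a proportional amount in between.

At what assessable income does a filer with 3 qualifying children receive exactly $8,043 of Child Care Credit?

$71,800

Full credit = 3 × $3,830 = $11,490.
$8,043 is 8,043/11,490 of the full $11,490, so 3,447/11,490 of the $20,000 range has been used: income = $65,800 + $20,000 × 3,447/11,490 = $71,800.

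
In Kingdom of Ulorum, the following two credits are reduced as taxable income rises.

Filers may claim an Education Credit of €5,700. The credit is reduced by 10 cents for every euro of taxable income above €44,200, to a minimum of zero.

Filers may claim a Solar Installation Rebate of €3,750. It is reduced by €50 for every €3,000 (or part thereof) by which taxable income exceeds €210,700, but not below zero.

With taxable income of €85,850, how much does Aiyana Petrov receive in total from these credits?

€5,285

Education Credit: 10% of the €41,650 excess over €44,200 is €4,165; credit = €5,700 − €4,165 = €1,535.
Solar Installation Rebate: €85,850 is at or below the €210,700 threshold, so the full €3,750 applies.
Total: €1,535 + €3,750 = €5,285.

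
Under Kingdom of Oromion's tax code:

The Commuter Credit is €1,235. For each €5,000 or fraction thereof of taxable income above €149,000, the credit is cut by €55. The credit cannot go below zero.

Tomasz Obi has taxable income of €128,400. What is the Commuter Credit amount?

Commuter Credit: €128,400 is at or below the €149,000 threshold, so the full €1,235 applies.

€1,235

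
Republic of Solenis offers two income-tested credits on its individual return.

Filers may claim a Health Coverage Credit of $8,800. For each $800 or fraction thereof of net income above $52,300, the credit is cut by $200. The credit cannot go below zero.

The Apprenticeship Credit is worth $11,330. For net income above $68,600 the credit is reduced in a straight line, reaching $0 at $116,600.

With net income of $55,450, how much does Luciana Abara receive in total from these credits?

$19,330

Health Coverage Credit: income exceeds $52,300 by $3,150, which is 4 full-or-partial $800 increments; reduction = 4 × $200 = $800, leaving $8,000.
Apprenticeship Credit: $55,450 is at or below the $68,600 threshold, so the full $11,330 applies.
Total: $8,000 + $11,330 = $19,330.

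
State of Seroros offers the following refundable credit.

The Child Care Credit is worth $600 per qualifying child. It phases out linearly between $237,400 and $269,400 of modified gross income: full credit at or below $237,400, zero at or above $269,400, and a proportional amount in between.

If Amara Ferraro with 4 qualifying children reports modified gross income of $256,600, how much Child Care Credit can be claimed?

Child Care Credit: base = 4 × $600 = $2,400. $256,600 is $19,200 into a $32,000 phase-out range, leaving 12,800/32,000 of the credit: $2,400 × 12,800/32,000 = $960.

$960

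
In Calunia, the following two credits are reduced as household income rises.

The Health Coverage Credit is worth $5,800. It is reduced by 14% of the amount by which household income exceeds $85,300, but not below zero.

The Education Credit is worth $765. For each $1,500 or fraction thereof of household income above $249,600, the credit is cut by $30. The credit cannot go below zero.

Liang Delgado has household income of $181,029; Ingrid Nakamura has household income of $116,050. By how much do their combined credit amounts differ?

$1,495

Liang ($181,029): Health Coverage Credit: 14% of the $95,729 excess over $85,300 is $13,402.06 ≥ base, so the credit is $0. Education Credit: $181,029 is at or below the $249,600 threshold, so the full $765 applies. total $0 + $765 = $765
Ingrid ($116,050): Health Coverage Credit: 14% of the $30,750 excess over $85,300 is $4,305; credit = $5,800 − $4,305 = $1,495. Education Credit: $116,050 is at or below the $249,600 threshold, so the full $765 applies. total $1,495 + $765 = $2,260
Difference: |$765 − $2,260| = $1,495.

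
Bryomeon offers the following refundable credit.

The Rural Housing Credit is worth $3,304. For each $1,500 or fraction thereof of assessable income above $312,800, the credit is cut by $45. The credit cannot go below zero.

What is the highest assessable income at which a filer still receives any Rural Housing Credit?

$422,300

After 73 increments the reduction is 73 × $45 = $3,285, leaving $19; one more increment wipes it out. Increment 73 ends at excess 73 × $1,500 = $109,500, so the highest qualifying income is $312,800 + $109,500 = $422,300.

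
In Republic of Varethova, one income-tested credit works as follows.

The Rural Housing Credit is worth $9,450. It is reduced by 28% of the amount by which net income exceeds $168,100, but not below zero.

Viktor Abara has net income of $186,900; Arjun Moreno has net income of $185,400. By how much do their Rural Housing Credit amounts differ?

Viktor ($186,900): Rural Housing Credit: 28% of the $18,800 excess over $168,100 is $5,264; credit = $9,450 − $5,264 = $4,186.
Arjun ($185,400): Rural Housing Credit: 28% of the $17,300 excess over $168,100 is $4,844; credit = $9,450 − $4,844 = $4,606.
Difference: |$4,186 − $4,606| = $420.

$420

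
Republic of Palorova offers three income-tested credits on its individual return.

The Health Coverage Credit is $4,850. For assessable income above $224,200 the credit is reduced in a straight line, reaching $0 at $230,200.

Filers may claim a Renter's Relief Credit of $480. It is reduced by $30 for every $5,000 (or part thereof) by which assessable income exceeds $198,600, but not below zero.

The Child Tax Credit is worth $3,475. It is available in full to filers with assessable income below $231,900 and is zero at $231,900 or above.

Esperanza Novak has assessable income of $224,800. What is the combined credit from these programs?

$8,140

Health Coverage Credit: $224,800 is $600 into a $6,000 phase-out range, leaving 5,400/6,000 of the credit: $4,850 × 5,400/6,000 = $4,365.
Renter's Relief Credit: income exceeds $198,600 by $26,200, which is 6 full-or-partial $5,000 increments; reduction = 6 × $30 = $180, leaving $300.
Child Tax Credit: $224,800 is below the $231,900 cutoff, so the full $3,475 applies.
Total: $4,365 + $300 + $3,475 = $8,140.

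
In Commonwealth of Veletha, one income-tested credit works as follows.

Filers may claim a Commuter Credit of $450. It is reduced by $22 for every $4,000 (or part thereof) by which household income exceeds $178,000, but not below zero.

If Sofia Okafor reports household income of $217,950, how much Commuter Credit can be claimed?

Commuter Credit: income exceeds $178,000 by $39,950, which is 10 full-or-partial $4,000 increments; reduction = 10 × $22 = $220, leaving $230.

$230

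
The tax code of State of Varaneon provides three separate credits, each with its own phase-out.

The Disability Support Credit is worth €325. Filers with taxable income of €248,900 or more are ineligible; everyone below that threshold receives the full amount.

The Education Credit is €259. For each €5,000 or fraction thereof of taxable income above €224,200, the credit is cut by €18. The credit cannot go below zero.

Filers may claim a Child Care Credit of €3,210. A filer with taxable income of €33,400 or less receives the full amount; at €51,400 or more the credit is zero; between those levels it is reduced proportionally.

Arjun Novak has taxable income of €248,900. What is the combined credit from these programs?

€169

Disability Support Credit: €248,900 meets or exceeds the €248,900 cutoff, so the credit is €0.
Education Credit: income exceeds €224,200 by €24,700, which is 5 full-or-partial €5,000 increments; reduction = 5 × €18 = €90, leaving €169.
Child Care Credit: €248,900 is at or above €51,400, so the credit is €0.
Total: €0 + €169 + €0 = €169.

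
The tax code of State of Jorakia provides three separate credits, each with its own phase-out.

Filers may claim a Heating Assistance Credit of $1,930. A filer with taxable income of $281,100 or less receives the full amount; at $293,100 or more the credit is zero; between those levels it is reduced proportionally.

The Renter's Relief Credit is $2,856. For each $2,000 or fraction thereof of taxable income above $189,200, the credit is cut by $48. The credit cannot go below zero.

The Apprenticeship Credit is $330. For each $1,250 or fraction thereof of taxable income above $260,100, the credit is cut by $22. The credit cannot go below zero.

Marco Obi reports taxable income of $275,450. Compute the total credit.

$2,718

Heating Assistance Credit: $275,450 is at or below the $281,100 threshold, so the full $1,930 applies.
Renter's Relief Credit: income exceeds $189,200 by $86,250, which is 44 full-or-partial $2,000 increments; reduction = 44 × $48 = $2,112, leaving $744.
Apprenticeship Credit: income exceeds $260,100 by $15,350, which is 13 full-or-partial $1,250 increments; reduction = 13 × $22 = $286, leaving $44.
Total: $1,930 + $744 + $44 = $2,718.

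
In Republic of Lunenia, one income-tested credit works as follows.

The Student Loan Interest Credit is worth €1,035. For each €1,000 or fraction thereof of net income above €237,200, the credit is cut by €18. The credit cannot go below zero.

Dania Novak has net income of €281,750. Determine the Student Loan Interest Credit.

€225

Student Loan Interest Credit: income exceeds €237,200 by €44,550, which is 45 full-or-partial €1,000 increments; reduction = 45 × €18 = €810, leaving €225.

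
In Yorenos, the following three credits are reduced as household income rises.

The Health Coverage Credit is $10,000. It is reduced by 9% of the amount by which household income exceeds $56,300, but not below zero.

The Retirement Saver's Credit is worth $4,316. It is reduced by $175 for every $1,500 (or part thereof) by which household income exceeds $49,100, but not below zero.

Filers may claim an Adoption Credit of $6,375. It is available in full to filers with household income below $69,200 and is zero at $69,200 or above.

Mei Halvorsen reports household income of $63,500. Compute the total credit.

Health Coverage Credit: 9% of the $7,200 excess over $56,300 is $648; credit = $10,000 − $648 = $9,352.
Retirement Saver's Credit: income exceeds $49,100 by $14,400, which is 10 full-or-partial $1,500 increments; reduction = 10 × $175 = $1,750, leaving $2,566.
Adoption Credit: $63,500 is below the $69,200 cutoff, so the full $6,375 applies.
Total: $9,352 + $2,566 + $6,375 = $18,293.

$18,293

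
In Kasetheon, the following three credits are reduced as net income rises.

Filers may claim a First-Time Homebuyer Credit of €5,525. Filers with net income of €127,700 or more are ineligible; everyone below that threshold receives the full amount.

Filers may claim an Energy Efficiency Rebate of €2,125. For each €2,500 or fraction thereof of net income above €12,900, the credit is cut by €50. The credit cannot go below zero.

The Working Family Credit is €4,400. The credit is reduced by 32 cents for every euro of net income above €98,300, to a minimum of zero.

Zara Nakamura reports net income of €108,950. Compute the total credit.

First-Time Homebuyer Credit: €108,950 is below the €127,700 cutoff, so the full €5,525 applies.
Energy Efficiency Rebate: income exceeds €12,900 by €96,050, which is 39 full-or-partial €2,500 increments; reduction = 39 × €50 = €1,950, leaving €175.
Working Family Credit: 32% of the €10,650 excess over €98,300 is €3,408; credit = €4,400 − €3,408 = €992.
Total: €5,525 + €175 + €992 = €6,692.

€6,692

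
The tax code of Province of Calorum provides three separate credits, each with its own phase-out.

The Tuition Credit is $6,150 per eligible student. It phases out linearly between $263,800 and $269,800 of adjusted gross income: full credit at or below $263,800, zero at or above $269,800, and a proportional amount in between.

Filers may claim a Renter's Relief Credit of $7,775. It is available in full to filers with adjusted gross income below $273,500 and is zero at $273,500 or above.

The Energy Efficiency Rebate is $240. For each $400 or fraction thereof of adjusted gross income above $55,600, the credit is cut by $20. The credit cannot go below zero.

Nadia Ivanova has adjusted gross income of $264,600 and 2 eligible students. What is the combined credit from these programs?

$18,435

Tuition Credit: base = 2 × $6,150 = $12,300. $264,600 is $800 into a $6,000 phase-out range, leaving 5,200/6,000 of the credit: $12,300 × 5,200/6,000 = $10,660.
Renter's Relief Credit: $264,600 is below the $273,500 cutoff, so the full $7,775 applies.
Energy Efficiency Rebate: income exceeds $55,600 by $209,000 → 523 increments × $20 = $10,460 ≥ base, so the credit is $0.
Total: $10,660 + $7,775 + $0 = $18,435.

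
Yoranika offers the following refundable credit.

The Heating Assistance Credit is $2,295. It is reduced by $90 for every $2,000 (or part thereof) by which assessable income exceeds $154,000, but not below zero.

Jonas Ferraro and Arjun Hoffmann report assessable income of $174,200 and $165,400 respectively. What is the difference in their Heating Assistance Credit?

$450

Jonas ($174,200): Heating Assistance Credit: income exceeds $154,000 by $20,200, which is 11 full-or-partial $2,000 increments; reduction = 11 × $90 = $990, leaving $1,305.
Arjun ($165,400): Heating Assistance Credit: income exceeds $154,000 by $11,400, which is 6 full-or-partial $2,000 increments; reduction = 6 × $90 = $540, leaving $1,755.
Difference: |$1,305 − $1,755| = $450.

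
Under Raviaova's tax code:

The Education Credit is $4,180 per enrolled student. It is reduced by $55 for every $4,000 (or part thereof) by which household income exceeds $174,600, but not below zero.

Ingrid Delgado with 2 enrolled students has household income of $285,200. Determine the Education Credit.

$6,820

Education Credit: base = 2 × $4,180 = $8,360. income exceeds $174,600 by $110,600, which is 28 full-or-partial $4,000 increments; reduction = 28 × $55 = $1,540, leaving $6,820.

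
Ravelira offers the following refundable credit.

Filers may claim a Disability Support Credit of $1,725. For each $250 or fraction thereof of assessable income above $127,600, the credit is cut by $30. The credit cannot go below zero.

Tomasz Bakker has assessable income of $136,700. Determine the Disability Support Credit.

Disability Support Credit: income exceeds $127,600 by $9,100, which is 37 full-or-partial $250 increments; reduction = 37 × $30 = $1,110, leaving $615.

$615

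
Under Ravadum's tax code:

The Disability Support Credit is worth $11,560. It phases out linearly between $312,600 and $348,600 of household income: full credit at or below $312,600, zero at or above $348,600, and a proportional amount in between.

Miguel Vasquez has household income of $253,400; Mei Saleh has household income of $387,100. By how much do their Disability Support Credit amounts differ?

$11,560

Miguel ($253,400): Disability Support Credit: $253,400 is at or below the $312,600 threshold, so the full $11,560 applies.
Mei ($387,100): Disability Support Credit: $387,100 is at or above $348,600, so the credit is $0.
Difference: |$11,560 − $0| = $11,560.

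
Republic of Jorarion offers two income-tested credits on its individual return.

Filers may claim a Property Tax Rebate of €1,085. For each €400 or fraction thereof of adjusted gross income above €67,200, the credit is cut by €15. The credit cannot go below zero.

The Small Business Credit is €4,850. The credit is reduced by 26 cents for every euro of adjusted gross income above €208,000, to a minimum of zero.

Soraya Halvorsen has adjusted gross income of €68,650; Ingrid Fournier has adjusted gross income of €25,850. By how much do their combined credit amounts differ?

€60

Soraya (€68,650): Property Tax Rebate: income exceeds €67,200 by €1,450, which is 4 full-or-partial €400 increments; reduction = 4 × €15 = €60, leaving €1,025. Small Business Credit: €68,650 is at or below the €208,000 threshold, so the full €4,850 applies. total €1,025 + €4,850 = €5,875
Ingrid (€25,850): Property Tax Rebate: €25,850 is at or below the €67,200 threshold, so the full €1,085 applies. Small Business Credit: €25,850 is at or below the €208,000 threshold, so the full €4,850 applies. total €1,085 + €4,850 = €5,935
Difference: |€5,875 − €5,935| = €60.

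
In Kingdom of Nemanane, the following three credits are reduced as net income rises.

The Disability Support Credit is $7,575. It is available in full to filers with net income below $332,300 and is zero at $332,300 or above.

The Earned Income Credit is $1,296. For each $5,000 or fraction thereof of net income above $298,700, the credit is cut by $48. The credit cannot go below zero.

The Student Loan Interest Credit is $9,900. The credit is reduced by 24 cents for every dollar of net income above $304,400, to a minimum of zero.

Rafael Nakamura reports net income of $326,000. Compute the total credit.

$13,299

Disability Support Credit: $326,000 is below the $332,300 cutoff, so the full $7,575 applies.
Earned Income Credit: income exceeds $298,700 by $27,300, which is 6 full-or-partial $5,000 increments; reduction = 6 × $48 = $288, leaving $1,008.
Student Loan Interest Credit: 24% of the $21,600 excess over $304,400 is $5,184; credit = $9,900 − $5,184 = $4,716.
Total: $7,575 + $1,008 + $4,716 = $13,299.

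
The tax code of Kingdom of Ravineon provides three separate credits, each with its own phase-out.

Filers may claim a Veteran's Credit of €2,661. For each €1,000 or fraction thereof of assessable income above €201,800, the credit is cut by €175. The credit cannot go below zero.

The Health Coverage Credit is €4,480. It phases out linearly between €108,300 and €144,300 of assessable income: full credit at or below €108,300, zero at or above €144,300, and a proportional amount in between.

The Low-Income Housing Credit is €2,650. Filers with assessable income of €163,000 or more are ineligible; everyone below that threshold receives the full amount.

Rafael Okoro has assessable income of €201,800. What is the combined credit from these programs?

€2,661

Veteran's Credit: €201,800 is at or below the €201,800 threshold, so the full €2,661 applies.
Health Coverage Credit: €201,800 is at or above €144,300, so the credit is €0.
Low-Income Housing Credit: €201,800 meets or exceeds the €163,000 cutoff, so the credit is €0.
Total: €2,661 + €0 + €0 = €2,661.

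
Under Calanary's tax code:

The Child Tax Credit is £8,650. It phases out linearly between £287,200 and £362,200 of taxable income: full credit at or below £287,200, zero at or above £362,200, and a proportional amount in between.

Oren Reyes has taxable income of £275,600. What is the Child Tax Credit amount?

£8,650

Child Tax Credit: £275,600 is at or below the £287,200 threshold, so the full £8,650 applies.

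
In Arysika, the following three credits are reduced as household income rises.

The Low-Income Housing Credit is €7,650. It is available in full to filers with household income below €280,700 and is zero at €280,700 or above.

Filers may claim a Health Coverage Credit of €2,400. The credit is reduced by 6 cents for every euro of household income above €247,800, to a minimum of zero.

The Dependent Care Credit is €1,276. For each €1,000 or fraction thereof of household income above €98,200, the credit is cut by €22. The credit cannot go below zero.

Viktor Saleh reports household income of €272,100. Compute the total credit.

Low-Income Housing Credit: €272,100 is below the €280,700 cutoff, so the full €7,650 applies.
Health Coverage Credit: 6% of the €24,300 excess over €247,800 is €1,458; credit = €2,400 − €1,458 = €942.
Dependent Care Credit: income exceeds €98,200 by €173,900 → 174 increments × €22 = €3,828 ≥ base, so the credit is €0.
Total: €7,650 + €942 + €0 = €8,592.

€8,592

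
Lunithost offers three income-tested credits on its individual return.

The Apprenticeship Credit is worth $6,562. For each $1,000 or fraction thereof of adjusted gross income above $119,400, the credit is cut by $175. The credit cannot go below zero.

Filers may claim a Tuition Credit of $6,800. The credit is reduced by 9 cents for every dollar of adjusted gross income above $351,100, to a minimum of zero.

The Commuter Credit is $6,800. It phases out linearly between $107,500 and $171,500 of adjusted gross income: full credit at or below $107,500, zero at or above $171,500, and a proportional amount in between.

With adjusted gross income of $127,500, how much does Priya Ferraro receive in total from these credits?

Apprenticeship Credit: income exceeds $119,400 by $8,100, which is 9 full-or-partial $1,000 increments; reduction = 9 × $175 = $1,575, leaving $4,987.
Tuition Credit: $127,500 is at or below the $351,100 threshold, so the full $6,800 applies.
Commuter Credit: $127,500 is $20,000 into a $64,000 phase-out range, leaving 44,000/64,000 of the credit: $6,800 × 44,000/64,000 = $4,675.
Total: $4,987 + $6,800 + $4,675 = $16,462.

$16,462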